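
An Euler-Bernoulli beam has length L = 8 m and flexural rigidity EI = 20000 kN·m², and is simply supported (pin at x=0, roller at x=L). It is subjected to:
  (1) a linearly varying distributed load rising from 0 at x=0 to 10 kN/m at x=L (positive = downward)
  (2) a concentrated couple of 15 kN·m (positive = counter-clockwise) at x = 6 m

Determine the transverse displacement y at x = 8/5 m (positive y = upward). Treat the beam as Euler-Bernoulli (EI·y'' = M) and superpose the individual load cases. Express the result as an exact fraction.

Load 1 — triangular load w₀=10 kN/m (0→w₀ over full span):
  y_1 = -w₀x(7L⁴-10L²x²+3x⁴)/(360LEI) = -10·(8/5)·(7·8⁴-10·8²·(8/5)²+3·(8/5)⁴)/(360·8·20000) = -44032/5859375 m
Load 2 — applied couple M₀=15 kN·m at a=6 m (b=L-a=2):
  y_2 = (M₀x³/(6L)+C₁x)/EI  [x≤a] with C₁=M₀(3b²-L²)/(6L)=-65/4 = (15·(8/5)³/(6·8)+(-65/4)·(8/5))/20000 = -309/250000 m
Superposition: y = Σ y_i = -820387/93750000 m ≈ -0.008751 m

y(8/5) = -820387/93750000 m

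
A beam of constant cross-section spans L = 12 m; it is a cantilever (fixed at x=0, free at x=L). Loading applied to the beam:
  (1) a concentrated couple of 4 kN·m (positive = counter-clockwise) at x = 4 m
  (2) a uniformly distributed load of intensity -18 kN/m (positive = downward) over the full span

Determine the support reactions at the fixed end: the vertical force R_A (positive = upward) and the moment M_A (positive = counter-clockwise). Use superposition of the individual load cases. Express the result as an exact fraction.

R_A = -216 kN, M_A = -1300 kN·m

Load 1 — applied couple M₀=4 kN·m at a=4 m (b=L-a=8):
  R_A = 0 kN
  M_A = -M₀ = -4 kN·m
Load 2 — uniform load w=-18 kN/m over full span:
  R_A = wL = (-18)·12 = -216 kN
  M_A = wL²/2 = (-18)·12²/2 = -1296 kN·m
Superposition: R_A = -216 kN, M_A = -1300 kN·m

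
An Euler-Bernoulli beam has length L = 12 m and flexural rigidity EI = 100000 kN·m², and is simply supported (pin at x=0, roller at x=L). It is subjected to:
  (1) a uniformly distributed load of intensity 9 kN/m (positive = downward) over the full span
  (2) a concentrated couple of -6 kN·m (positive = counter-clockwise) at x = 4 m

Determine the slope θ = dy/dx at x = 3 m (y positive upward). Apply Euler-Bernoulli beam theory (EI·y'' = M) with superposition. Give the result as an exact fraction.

Load 1 — uniform load w=9 kN/m over full span:
  θ_1 = -w(L³-6Lx²+4x³)/(24EI) = -9·(12³-6·12·3²+4·3³)/(24·100000) = -891/200000 rad
Load 2 — applied couple M₀=-6 kN·m at a=4 m (b=L-a=8):
  θ_2 = (M₀x²/(2L)+C₁)/EI  [x≤a] with C₁=M₀(3b²-L²)/(6L)=-4 = ((-6)·3²/(2·12)+(-4))/100000 = -1/16000 rad
Superposition: θ = Σ θ_i = -1807/400000 rad ≈ -0.004517 rad

θ(3) = -1807/400000 rad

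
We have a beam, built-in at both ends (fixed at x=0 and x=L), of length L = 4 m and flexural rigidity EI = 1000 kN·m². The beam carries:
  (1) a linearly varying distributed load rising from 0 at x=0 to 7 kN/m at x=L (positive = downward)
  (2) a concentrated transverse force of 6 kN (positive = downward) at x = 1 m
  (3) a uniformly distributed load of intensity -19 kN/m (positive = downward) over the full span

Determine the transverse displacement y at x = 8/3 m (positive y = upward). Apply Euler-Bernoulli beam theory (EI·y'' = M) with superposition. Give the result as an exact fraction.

y(8/3) = 27017/3645000 m

Load 1 — triangular load w₀=7 kN/m (0→w₀ over full span):
  y_1 = -w₀x²(L-x)²(x+2L)/(120LEI) = -7·(8/3)²·(4-(8/3))²·((8/3)+2·4)/(120·4·1000) = -896/455625 m
Load 2 — point force P=6 kN at a=1 m (b=L-a=3):
  y_2 = -Pa²(L-x)²(3bL-(3b+a)(L-x))/(6L³EI)  [x>a] = -6·1²·(4-(8/3))²·(3·3·4-(3·3+1)·(4-(8/3)))/(6·4³·1000) = -17/27000 m
Load 3 — uniform load w=-19 kN/m over full span:
  y_3 = -wx²(L-x)²/(24EI) = -(-19)·(8/3)²·(4-(8/3))²/(24·1000) = 304/30375 m
Superposition: y = Σ y_i = 27017/3645000 m ≈ 0.007412 m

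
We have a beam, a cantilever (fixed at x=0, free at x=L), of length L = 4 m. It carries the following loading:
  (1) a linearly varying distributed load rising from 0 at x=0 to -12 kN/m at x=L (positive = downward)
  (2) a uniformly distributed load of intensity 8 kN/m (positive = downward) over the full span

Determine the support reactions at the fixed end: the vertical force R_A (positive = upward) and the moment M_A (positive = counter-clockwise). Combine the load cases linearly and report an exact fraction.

R_A = 8 kN, M_A = 0 kN·m

Load 1 — triangular load w₀=-12 kN/m (0→w₀ over full span):
  R_A = w₀L/2 = (-12)·4/2 = -24 kN
  M_A = w₀L²/3 = (-12)·4²/3 = -64 kN·m
Load 2 — uniform load w=8 kN/m over full span:
  R_A = wL = 8·4 = 32 kN
  M_A = wL²/2 = 8·4²/2 = 64 kN·m
Superposition: R_A = 8 kN, M_A = 0 kN·m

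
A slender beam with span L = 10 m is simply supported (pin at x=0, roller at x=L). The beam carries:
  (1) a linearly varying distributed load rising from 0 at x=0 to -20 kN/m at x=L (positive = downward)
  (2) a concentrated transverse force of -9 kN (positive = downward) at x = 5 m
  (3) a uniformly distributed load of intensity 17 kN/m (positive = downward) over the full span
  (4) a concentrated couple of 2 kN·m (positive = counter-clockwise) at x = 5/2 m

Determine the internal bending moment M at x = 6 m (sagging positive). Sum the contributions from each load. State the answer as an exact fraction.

M(6) = 286/5 kN·m

Load 1 — triangular load w₀=-20 kN/m (0→w₀ over full span):
  M_1 = w₀Lx/6 - w₀x³/(6L) = (-20)·10·6/6 - (-20)·6³/(6·10) = -128 kN·m
Load 2 — point force P=-9 kN at a=5 m (b=L-a=5):
  M_2 = Pa(L-x)/L  [x>a] = (-9)·5·(10-6)/10 = -18 kN·m
Load 3 — uniform load w=17 kN/m over full span:
  M_3 = wx(L-x)/2 = 17·6·(10-6)/2 = 204 kN·m
Load 4 — applied couple M₀=2 kN·m at a=5/2 m (b=L-a=15/2):
  M_4 = M₀x/L - M₀  [x>a] = 2·6/10 - 2 = -4/5 kN·m
Superposition: M = Σ M_i = 286/5 kN·m ≈ 57.200000 kN·m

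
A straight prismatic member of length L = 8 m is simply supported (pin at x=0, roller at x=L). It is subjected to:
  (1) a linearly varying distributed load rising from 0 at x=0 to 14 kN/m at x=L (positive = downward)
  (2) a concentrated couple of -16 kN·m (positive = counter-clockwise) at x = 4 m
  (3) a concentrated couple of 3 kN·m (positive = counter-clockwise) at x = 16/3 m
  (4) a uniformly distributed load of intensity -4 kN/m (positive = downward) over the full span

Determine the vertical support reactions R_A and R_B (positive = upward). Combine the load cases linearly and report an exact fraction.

R_A = 25/24 kN, R_B = 551/24 kN

Load 1 — triangular load w₀=14 kN/m (0→w₀ over full span):
  R_A = w₀L/6 = 14·8/6 = 56/3 kN
  R_B = w₀L/3 = 14·8/3 = 112/3 kN
Load 2 — applied couple M₀=-16 kN·m at a=4 m (b=L-a=4):
  R_A = M₀/L = (-16)/8 = -2 kN
  R_B = -M₀/L = -(-16)/8 = 2 kN
Load 3 — applied couple M₀=3 kN·m at a=16/3 m (b=L-a=8/3):
  R_A = M₀/L = 3/8 kN
  R_B = -M₀/L = -3/8 kN
Load 4 — uniform load w=-4 kN/m over full span:
  R_A = wL/2 = (-4)·8/2 = -16 kN
  R_B = wL/2 = (-4)·8/2 = -16 kN
Superposition: R_A = 25/24 kN, R_B = 551/24 kN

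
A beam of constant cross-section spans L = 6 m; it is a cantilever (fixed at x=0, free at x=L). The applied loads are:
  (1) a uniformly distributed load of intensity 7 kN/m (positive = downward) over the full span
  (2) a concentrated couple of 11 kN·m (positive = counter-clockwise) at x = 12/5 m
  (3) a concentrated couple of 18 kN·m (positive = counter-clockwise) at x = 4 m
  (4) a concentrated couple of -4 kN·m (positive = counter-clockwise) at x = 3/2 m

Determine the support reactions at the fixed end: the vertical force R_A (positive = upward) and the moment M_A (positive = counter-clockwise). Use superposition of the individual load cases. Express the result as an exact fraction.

R_A = 42 kN, M_A = 101 kN·m

Load 1 — uniform load w=7 kN/m over full span:
  R_A = wL = 7·6 = 42 kN
  M_A = wL²/2 = 7·6²/2 = 126 kN·m
Load 2 — applied couple M₀=11 kN·m at a=12/5 m (b=L-a=18/5):
  R_A = 0 kN
  M_A = -M₀ = -11 kN·m
Load 3 — applied couple M₀=18 kN·m at a=4 m (b=L-a=2):
  R_A = 0 kN
  M_A = -M₀ = -18 kN·m
Load 4 — applied couple M₀=-4 kN·m at a=3/2 m (b=L-a=9/2):
  R_A = 0 kN
  M_A = -M₀ = -(-4) = 4 kN·m
Superposition: R_A = 42 kN, M_A = 101 kN·m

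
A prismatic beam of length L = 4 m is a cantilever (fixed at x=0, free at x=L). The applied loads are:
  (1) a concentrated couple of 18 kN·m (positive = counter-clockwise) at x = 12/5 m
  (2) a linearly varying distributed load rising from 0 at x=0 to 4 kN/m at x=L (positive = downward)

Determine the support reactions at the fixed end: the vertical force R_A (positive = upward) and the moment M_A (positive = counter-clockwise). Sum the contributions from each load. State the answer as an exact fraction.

R_A = 8 kN, M_A = 10/3 kN·m

Load 1 — applied couple M₀=18 kN·m at a=12/5 m (b=L-a=8/5):
  R_A = 0 kN
  M_A = -M₀ = -18 kN·m
Load 2 — triangular load w₀=4 kN/m (0→w₀ over full span):
  R_A = w₀L/2 = 4·4/2 = 8 kN
  M_A = w₀L²/3 = 4·4²/3 = 64/3 kN·m
Superposition: R_A = 8 kN, M_A = 10/3 kN·m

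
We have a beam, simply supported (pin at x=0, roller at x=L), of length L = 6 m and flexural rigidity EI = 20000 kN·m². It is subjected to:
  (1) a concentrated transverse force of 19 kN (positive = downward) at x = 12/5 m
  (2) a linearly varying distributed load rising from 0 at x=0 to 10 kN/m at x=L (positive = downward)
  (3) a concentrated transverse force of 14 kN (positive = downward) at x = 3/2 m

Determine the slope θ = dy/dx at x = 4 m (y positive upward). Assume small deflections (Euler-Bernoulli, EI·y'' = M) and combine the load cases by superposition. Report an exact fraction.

Load 1 — point force P=19 kN at a=12/5 m (b=L-a=18/5):
  θ_1 = -Pa(2L²-6Lx+3x²+a²)/(6LEI)  [x>a] = -19·(12/5)·(2·6²-6·6·4+3·4²+(12/5)²)/(6·6·20000) = 361/312500 rad
Load 2 — triangular load w₀=10 kN/m (0→w₀ over full span):
  θ_2 = -w₀(7L⁴-30L²x²+15x⁴)/(360LEI) = -10·(7·6⁴-30·6²·4²+15·4⁴)/(360·6·20000) = 91/90000 rad
Load 3 — point force P=14 kN at a=3/2 m (b=L-a=9/2):
  θ_3 = -Pa(2L²-6Lx+3x²+a²)/(6LEI)  [x>a] = -14·(3/2)·(2·6²-6·6·4+3·4²+(3/2)²)/(6·6·20000) = 203/320000 rad
Superposition: θ = Σ θ_i = 1008247/360000000 rad ≈ 0.002801 rad

θ(4) = 1008247/360000000 rad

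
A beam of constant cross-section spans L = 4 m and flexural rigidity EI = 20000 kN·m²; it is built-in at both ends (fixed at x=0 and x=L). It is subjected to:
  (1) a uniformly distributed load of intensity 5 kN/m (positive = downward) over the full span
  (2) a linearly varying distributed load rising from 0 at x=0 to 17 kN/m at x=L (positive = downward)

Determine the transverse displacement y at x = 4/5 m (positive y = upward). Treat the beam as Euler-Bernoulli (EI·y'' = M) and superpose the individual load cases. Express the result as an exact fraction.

Load 1 — uniform load w=5 kN/m over full span:
  y_1 = -wx²(L-x)²/(24EI) = -5·(4/5)²·(4-(4/5))²/(24·20000) = -16/234375 m
Load 2 — triangular load w₀=17 kN/m (0→w₀ over full span):
  y_2 = -w₀x²(L-x)²(x+2L)/(120LEI) = -17·(4/5)²·(4-(4/5))²·((4/5)+2·4)/(120·4·20000) = -2992/29296875 m
Superposition: y = Σ y_i = -1664/9765625 m ≈ -0.000170 m

y(4/5) = -1664/9765625 m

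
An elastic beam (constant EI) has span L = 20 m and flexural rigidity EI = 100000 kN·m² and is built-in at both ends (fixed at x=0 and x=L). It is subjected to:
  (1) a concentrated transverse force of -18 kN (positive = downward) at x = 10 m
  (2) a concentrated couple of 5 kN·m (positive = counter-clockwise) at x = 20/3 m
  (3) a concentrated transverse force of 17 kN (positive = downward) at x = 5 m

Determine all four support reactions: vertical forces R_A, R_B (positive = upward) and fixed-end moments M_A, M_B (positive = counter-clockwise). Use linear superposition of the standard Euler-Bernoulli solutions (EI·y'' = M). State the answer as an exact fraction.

R_A = 545/96 kN, M_A = 45/16 kN·m, R_B = -641/96 kN, M_B = 1475/48 kN·m

Load 1 — point force P=-18 kN at a=10 m (b=L-a=10):
  R_A = Pb²(3a+b)/L³ = (-18)·10²·(3·10+10)/20³ = -9 kN
  M_A = Pab²/L² = (-18)·10·10²/20² = -45 kN·m
  R_B = Pa²(a+3b)/L³ = (-18)·10²·(10+3·10)/20³ = -9 kN
  M_B = -Pa²b/L² = -(-18)·10²·10/20² = 45 kN·m
Load 2 — applied couple M₀=5 kN·m at a=20/3 m (b=L-a=40/3):
  R_A = 6M₀ab/L³ = 6·5·(20/3)·(40/3)/20³ = 1/3 kN
  M_A = M₀b(2a-b)/L² = 5·(40/3)·(2·(20/3)-(40/3))/20² = 0 kN·m
  R_B = -6M₀ab/L³ = -6·5·(20/3)·(40/3)/20³ = -1/3 kN
  M_B = M₀a(2b-a)/L² = 5·(20/3)·(2·(40/3)-(20/3))/20² = 5/3 kN·m
Load 3 — point force P=17 kN at a=5 m (b=L-a=15):
  R_A = Pb²(3a+b)/L³ = 17·15²·(3·5+15)/20³ = 459/32 kN
  M_A = Pab²/L² = 17·5·15²/20² = 765/16 kN·m
  R_B = Pa²(a+3b)/L³ = 17·5²·(5+3·15)/20³ = 85/32 kN
  M_B = -Pa²b/L² = -17·5²·15/20² = -255/16 kN·m
Superposition: R_A = 545/96 kN, M_A = 45/16 kN·m, R_B = -641/96 kN, M_B = 1475/48 kN·m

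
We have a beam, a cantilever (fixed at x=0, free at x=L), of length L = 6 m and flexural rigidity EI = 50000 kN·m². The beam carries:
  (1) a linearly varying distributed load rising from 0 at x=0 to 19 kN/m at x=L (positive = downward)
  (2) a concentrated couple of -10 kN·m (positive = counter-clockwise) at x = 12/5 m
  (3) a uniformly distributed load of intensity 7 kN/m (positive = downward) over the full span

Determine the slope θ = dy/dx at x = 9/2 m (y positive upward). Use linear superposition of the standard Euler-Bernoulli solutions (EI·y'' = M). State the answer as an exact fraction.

Load 1 — triangular load w₀=19 kN/m (0→w₀ over full span):
  θ_1 = (w₀Lx²/4-w₀L²x/3-w₀x⁴/(24L))/EI = (19·6·(9/2)²/4-19·6²·(9/2)/3-19·(9/2)⁴/(24·6))/50000 = -128763/12800000 rad
Load 2 — applied couple M₀=-10 kN·m at a=12/5 m (b=L-a=18/5):
  θ_2 = M₀a/EI  [x>a] = (-10)·(12/5)/50000 = -3/6250 rad
Load 3 — uniform load w=7 kN/m over full span:
  θ_3 = -wx(x²-3Lx+3L²)/(6EI) = -7·(9/2)·((9/2)²-3·6·(9/2)+3·6²)/(6·50000) = -3969/800000 rad
Superposition: θ = Σ θ_i = -198411/12800000 rad ≈ -0.015501 rad

θ(9/2) = -198411/12800000 rad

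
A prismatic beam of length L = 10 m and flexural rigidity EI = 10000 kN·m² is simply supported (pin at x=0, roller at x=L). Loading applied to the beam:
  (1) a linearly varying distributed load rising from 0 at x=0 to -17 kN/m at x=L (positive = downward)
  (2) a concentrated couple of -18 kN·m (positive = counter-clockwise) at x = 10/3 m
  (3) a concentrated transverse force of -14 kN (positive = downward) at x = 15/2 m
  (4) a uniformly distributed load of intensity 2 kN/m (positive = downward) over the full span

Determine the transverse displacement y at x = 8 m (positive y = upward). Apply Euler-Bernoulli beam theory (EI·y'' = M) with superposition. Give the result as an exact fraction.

y(8) = 382643/6000000 m

Load 1 — triangular load w₀=-17 kN/m (0→w₀ over full span):
  y_1 = -w₀x(7L⁴-10L²x²+3x⁴)/(360LEI) = -(-17)·8·(7·10⁴-10·10²·8²+3·8⁴)/(360·10·10000) = 2159/31250 m
Load 2 — applied couple M₀=-18 kN·m at a=10/3 m (b=L-a=20/3):
  y_2 = (M₀x³/(6L)-M₀(x-a)²/2+C₁x)/EI  [x>a] with C₁=M₀(3b²-L²)/(6L)=-10 = ((-18)·8³/(6·10)-(-18)·(8-(10/3))²/2+(-10)·8)/10000 = -47/12500 m
Load 3 — point force P=-14 kN at a=15/2 m (b=L-a=5/2):
  y_3 = -Pa(L-x)(2Lx-a²-x²)/(6LEI)  [x>a] = -(-14)·(15/2)·(10-8)·(2·10·8-(15/2)²-8²)/(6·10·10000) = 1113/80000 m
Load 4 — uniform load w=2 kN/m over full span:
  y_4 = -wx(L³-2Lx²+x³)/(24EI) = -2·8·(10³-2·10·8²+8³)/(24·10000) = -29/1875 m
Superposition: y = Σ y_i = 382643/6000000 m ≈ 0.063774 m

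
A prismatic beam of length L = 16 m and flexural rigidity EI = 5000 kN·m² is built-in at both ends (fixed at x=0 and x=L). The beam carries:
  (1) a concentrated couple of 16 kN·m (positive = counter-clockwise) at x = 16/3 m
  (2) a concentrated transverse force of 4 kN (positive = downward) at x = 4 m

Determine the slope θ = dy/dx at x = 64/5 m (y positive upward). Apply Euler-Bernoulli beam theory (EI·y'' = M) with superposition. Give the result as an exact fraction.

θ(64/5) = -12/15625 rad

Load 1 — applied couple M₀=16 kN·m at a=16/3 m (b=L-a=32/3):
  θ_1 = (R_Ax²/2 - M_Ax - M₀(x-a))/EI  [x>a] with R_A=4/3, M_A=0 = ((4/3)·(64/5)²/2 - 0·(64/5) - 16·((64/5)-(16/3)))/5000 = -32/15625 rad
Load 2 — point force P=4 kN at a=4 m (b=L-a=12):
  θ_2 = Pa²(L-x)(2bL-(3b+a)(L-x))/(2L³EI)  [x>a] = 4·4²·(16-(64/5))·(2·12·16-(3·12+4)·(16-(64/5)))/(2·16³·5000) = 4/3125 rad
Superposition: θ = Σ θ_i = -12/15625 rad ≈ -0.000768 rad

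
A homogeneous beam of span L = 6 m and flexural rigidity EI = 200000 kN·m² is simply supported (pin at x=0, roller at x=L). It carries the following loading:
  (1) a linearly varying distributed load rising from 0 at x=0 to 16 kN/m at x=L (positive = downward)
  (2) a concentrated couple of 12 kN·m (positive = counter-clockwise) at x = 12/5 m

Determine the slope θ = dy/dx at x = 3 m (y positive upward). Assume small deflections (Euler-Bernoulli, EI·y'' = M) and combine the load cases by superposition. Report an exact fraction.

θ(3) = -9/1250000 rad

Load 1 — triangular load w₀=16 kN/m (0→w₀ over full span):
  θ_1 = -w₀(7L⁴-30L²x²+15x⁴)/(360LEI) = -16·(7·6⁴-30·6²·3²+15·3⁴)/(360·6·200000) = -21/1000000 rad
Load 2 — applied couple M₀=12 kN·m at a=12/5 m (b=L-a=18/5):
  θ_2 = (M₀x²/(2L)-M₀(x-a)+C₁)/EI  [x>a] with C₁=M₀(3b²-L²)/(6L)=24/25 = (12·3²/(2·6)-12·(3-(12/5))+(24/25))/200000 = 69/5000000 rad
Superposition: θ = Σ θ_i = -9/1250000 rad ≈ -0.000007 rad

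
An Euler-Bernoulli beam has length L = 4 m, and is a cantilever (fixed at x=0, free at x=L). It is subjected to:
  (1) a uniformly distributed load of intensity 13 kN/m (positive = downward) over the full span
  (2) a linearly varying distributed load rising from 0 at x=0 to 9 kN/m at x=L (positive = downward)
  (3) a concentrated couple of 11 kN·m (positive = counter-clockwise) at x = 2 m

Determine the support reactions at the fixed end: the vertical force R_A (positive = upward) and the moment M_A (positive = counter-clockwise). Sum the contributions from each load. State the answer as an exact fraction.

R_A = 70 kN, M_A = 141 kN·m

Load 1 — uniform load w=13 kN/m over full span:
  R_A = wL = 13·4 = 52 kN
  M_A = wL²/2 = 13·4²/2 = 104 kN·m
Load 2 — triangular load w₀=9 kN/m (0→w₀ over full span):
  R_A = w₀L/2 = 9·4/2 = 18 kN
  M_A = w₀L²/3 = 9·4²/3 = 48 kN·m
Load 3 — applied couple M₀=11 kN·m at a=2 m (b=L-a=2):
  R_A = 0 kN
  M_A = -M₀ = -11 kN·m
Superposition: R_A = 70 kN, M_A = 141 kN·m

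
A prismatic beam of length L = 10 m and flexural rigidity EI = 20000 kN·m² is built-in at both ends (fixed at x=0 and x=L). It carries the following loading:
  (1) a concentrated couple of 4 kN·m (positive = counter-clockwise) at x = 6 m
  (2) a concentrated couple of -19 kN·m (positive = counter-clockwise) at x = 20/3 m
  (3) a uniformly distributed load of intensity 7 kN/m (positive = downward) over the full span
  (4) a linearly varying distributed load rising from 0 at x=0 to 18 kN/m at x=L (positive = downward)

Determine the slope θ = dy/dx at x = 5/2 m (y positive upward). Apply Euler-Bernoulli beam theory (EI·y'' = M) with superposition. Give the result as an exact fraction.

Load 1 — applied couple M₀=4 kN·m at a=6 m (b=L-a=4):
  θ_1 = (R_Ax²/2 - M_Ax)/EI  [x≤a] with R_A=72/125, M_A=32/25 = ((72/125)·(5/2)²/2 - (32/25)·(5/2))/20000 = -7/100000 rad
Load 2 — applied couple M₀=-19 kN·m at a=20/3 m (b=L-a=10/3):
  θ_2 = (R_Ax²/2 - M_Ax)/EI  [x≤a] with R_A=-38/15, M_A=-19/3 = ((-38/15)·(5/2)²/2 - (-19/3)·(5/2))/20000 = 19/48000 rad
Load 3 — uniform load w=7 kN/m over full span:
  θ_3 = -wx(L-x)(L-2x)/(12EI) = -7·(5/2)·(10-(5/2))·(10-2·(5/2))/(12·20000) = -7/2560 rad
Load 4 — triangular load w₀=18 kN/m (0→w₀ over full span):
  θ_4 = -w₀(2x(L-x)(L-2x)(x+2L)+x²(L-x)²)/(120LEI) = -18·(2·(5/2)·(10-(5/2))·(10-2·(5/2))·((5/2)+2·10)+(5/2)²·(10-(5/2))²)/(120·10·20000) = -351/102400 rad
Superposition: θ = Σ θ_i = -224113/38400000 rad ≈ -0.005836 rad

θ(5/2) = -224113/38400000 rad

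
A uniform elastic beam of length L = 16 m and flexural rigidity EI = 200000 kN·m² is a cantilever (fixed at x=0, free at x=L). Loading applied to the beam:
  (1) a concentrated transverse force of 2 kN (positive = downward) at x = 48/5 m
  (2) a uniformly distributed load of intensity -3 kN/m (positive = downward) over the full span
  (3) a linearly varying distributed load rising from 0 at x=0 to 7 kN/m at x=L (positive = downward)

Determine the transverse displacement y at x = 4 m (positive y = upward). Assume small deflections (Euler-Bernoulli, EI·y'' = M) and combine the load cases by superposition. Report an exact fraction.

y(4) = -647/75000 m

Load 1 — point force P=2 kN at a=48/5 m (b=L-a=32/5):
  y_1 = -Px²(3a-x)/(6EI)  [x≤a] = -2·4²·(3·(48/5)-4)/(6·200000) = -31/46875 m
Load 2 — uniform load w=-3 kN/m over full span:
  y_2 = -wx²(x²-4Lx+6L²)/(24EI) = -(-3)·4²·(4²-4·16·4+6·16²)/(24·200000) = 81/6250 m
Load 3 — triangular load w₀=7 kN/m (0→w₀ over full span):
  y_3 = (w₀Lx³/12-w₀L²x²/6-w₀x⁵/(120L))/EI = (7·16·4³/12-7·16²·4²/6-7·4⁵/(120·16))/200000 = -7847/375000 m
Superposition: y = Σ y_i = -647/75000 m ≈ -0.008627 m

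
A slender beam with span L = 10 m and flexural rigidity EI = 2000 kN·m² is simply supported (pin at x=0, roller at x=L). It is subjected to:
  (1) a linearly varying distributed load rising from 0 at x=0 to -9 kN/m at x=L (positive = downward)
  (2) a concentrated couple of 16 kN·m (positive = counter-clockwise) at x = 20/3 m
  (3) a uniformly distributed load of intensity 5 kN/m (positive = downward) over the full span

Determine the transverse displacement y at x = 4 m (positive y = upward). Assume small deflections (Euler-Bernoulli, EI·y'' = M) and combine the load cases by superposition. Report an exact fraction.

y(4) = -1777/28125 m

Load 1 — triangular load w₀=-9 kN/m (0→w₀ over full span):
  y_1 = -w₀x(7L⁴-10L²x²+3x⁴)/(360LEI) = -(-9)·4·(7·10⁴-10·10²·4²+3·4⁴)/(360·10·2000) = 3423/12500 m
Load 2 — applied couple M₀=16 kN·m at a=20/3 m (b=L-a=10/3):
  y_2 = (M₀x³/(6L)+C₁x)/EI  [x≤a] with C₁=M₀(3b²-L²)/(6L)=-160/9 = (16·4³/(6·10)+(-160/9)·4)/2000 = -152/5625 m
Load 3 — uniform load w=5 kN/m over full span:
  y_3 = -wx(L³-2Lx²+x³)/(24EI) = -5·4·(10³-2·10·4²+4³)/(24·2000) = -31/100 m
Superposition: y = Σ y_i = -1777/28125 m ≈ -0.063182 m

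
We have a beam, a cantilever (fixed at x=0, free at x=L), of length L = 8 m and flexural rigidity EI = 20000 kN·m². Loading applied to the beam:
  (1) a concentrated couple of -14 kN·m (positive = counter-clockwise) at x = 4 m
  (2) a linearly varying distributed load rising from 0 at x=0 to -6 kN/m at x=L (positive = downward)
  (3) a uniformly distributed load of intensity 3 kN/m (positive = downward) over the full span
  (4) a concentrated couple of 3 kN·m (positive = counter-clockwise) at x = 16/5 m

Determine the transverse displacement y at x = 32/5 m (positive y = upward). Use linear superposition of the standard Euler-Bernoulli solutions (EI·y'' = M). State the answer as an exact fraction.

Load 1 — applied couple M₀=-14 kN·m at a=4 m (b=L-a=4):
  y_1 = M₀a(2x-a)/(2EI)  [x>a] = (-14)·4·(2·(32/5)-4)/(2·20000) = -77/6250 m
Load 2 — triangular load w₀=-6 kN/m (0→w₀ over full span):
  y_2 = (w₀Lx³/12-w₀L²x²/6-w₀x⁵/(120L))/EI = ((-6)·8·(32/5)³/12-(-6)·8²·(32/5)²/6-(-6)·(32/5)⁵/(120·8))/20000 = 800768/9765625 m
Load 3 — uniform load w=3 kN/m over full span:
  y_3 = -wx²(x²-4Lx+6L²)/(24EI) = -3·(32/5)²·((32/5)²-4·8·(32/5)+6·8²)/(24·20000) = -22016/390625 m
Load 4 — applied couple M₀=3 kN·m at a=16/5 m (b=L-a=24/5):
  y_4 = M₀a(2x-a)/(2EI)  [x>a] = 3·(16/5)·(2·(32/5)-(16/5))/(2·20000) = 36/15625 m
Superposition: y = Σ y_i = 305111/19531250 m ≈ 0.015622 m

y(32/5) = 305111/19531250 m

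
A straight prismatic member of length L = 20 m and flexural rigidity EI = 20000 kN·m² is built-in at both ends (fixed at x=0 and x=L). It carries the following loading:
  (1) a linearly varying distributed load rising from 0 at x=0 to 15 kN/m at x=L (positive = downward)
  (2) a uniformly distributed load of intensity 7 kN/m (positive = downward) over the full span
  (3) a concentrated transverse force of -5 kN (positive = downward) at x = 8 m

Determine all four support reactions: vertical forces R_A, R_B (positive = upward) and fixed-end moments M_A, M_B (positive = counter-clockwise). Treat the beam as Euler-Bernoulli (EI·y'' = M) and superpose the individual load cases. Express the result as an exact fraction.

R_A = 2794/25 kN, M_A = 6284/15 kN·m, R_B = 4331/25 kN, M_B = -7856/15 kN·m

Load 1 — triangular load w₀=15 kN/m (0→w₀ over full span):
  R_A = 3w₀L/20 = 3·15·20/20 = 45 kN
  M_A = w₀L²/30 = 15·20²/30 = 200 kN·m
  R_B = 7w₀L/20 = 7·15·20/20 = 105 kN
  M_B = -w₀L²/20 = -15·20²/20 = -300 kN·m
Load 2 — uniform load w=7 kN/m over full span:
  R_A = wL/2 = 7·20/2 = 70 kN
  M_A = wL²/12 = 7·20²/12 = 700/3 kN·m
  R_B = wL/2 = 7·20/2 = 70 kN
  M_B = -wL²/12 = -7·20²/12 = -700/3 kN·m
Load 3 — point force P=-5 kN at a=8 m (b=L-a=12):
  R_A = Pb²(3a+b)/L³ = (-5)·12²·(3·8+12)/20³ = -81/25 kN
  M_A = Pab²/L² = (-5)·8·12²/20² = -72/5 kN·m
  R_B = Pa²(a+3b)/L³ = (-5)·8²·(8+3·12)/20³ = -44/25 kN
  M_B = -Pa²b/L² = -(-5)·8²·12/20² = 48/5 kN·m
Superposition: R_A = 2794/25 kN, M_A = 6284/15 kN·m, R_B = 4331/25 kN, M_B = -7856/15 kN·m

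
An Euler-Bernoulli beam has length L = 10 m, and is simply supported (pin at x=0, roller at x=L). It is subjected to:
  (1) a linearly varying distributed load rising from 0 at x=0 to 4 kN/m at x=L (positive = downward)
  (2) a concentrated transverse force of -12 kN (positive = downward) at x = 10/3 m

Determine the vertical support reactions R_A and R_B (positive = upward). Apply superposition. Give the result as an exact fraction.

R_A = -4/3 kN, R_B = 28/3 kN

Load 1 — triangular load w₀=4 kN/m (0→w₀ over full span):
  R_A = w₀L/6 = 4·10/6 = 20/3 kN
  R_B = w₀L/3 = 4·10/3 = 40/3 kN
Load 2 — point force P=-12 kN at a=10/3 m (b=L-a=20/3):
  R_A = Pb/L = (-12)·(20/3)/10 = -8 kN
  R_B = Pa/L = (-12)·(10/3)/10 = -4 kN
Superposition: R_A = -4/3 kN, R_B = 28/3 kN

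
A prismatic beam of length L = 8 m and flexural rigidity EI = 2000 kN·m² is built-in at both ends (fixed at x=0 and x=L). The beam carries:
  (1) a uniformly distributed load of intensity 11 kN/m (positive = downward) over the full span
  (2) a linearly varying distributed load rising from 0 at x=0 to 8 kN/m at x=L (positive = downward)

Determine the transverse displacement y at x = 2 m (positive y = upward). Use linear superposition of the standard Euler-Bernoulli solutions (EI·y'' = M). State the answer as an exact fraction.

Load 1 — uniform load w=11 kN/m over full span:
  y_1 = -wx²(L-x)²/(24EI) = -11·2²·(8-2)²/(24·2000) = -33/1000 m
Load 2 — triangular load w₀=8 kN/m (0→w₀ over full span):
  y_2 = -w₀x²(L-x)²(x+2L)/(120LEI) = -8·2²·(8-2)²·(2+2·8)/(120·8·2000) = -27/2500 m
Superposition: y = Σ y_i = -219/5000 m ≈ -0.043800 m

y(2) = -219/5000 m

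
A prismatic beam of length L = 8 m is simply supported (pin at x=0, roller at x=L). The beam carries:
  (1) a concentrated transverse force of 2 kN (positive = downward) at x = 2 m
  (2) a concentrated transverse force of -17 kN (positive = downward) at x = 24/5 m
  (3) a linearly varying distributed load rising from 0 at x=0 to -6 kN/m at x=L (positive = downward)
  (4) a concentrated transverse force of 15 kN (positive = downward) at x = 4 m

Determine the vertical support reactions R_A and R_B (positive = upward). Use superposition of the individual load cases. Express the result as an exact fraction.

Load 1 — point force P=2 kN at a=2 m (b=L-a=6):
  R_A = Pb/L = 2·6/8 = 3/2 kN
  R_B = Pa/L = 2·2/8 = 1/2 kN
Load 2 — point force P=-17 kN at a=24/5 m (b=L-a=16/5):
  R_A = Pb/L = (-17)·(16/5)/8 = -34/5 kN
  R_B = Pa/L = (-17)·(24/5)/8 = -51/5 kN
Load 3 — triangular load w₀=-6 kN/m (0→w₀ over full span):
  R_A = w₀L/6 = (-6)·8/6 = -8 kN
  R_B = w₀L/3 = (-6)·8/3 = -16 kN
Load 4 — point force P=15 kN at a=4 m (b=L-a=4):
  R_A = Pb/L = 15·4/8 = 15/2 kN
  R_B = Pa/L = 15·4/8 = 15/2 kN
Superposition: R_A = -29/5 kN, R_B = -91/5 kN

R_A = -29/5 kN, R_B = -91/5 kN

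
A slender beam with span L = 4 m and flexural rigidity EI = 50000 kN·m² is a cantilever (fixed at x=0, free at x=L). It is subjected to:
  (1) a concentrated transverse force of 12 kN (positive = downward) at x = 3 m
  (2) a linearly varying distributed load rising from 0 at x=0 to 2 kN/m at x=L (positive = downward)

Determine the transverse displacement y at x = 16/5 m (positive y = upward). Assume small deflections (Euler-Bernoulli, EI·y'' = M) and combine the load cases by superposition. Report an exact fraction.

y(16/5) = -3585143/1171875000 m

Load 1 — point force P=12 kN at a=3 m (b=L-a=1):
  y_1 = -Pa²(3x-a)/(6EI)  [x>a] = -12·3²·(3·(16/5)-3)/(6·50000) = -297/125000 m
Load 2 — triangular load w₀=2 kN/m (0→w₀ over full span):
  y_2 = (w₀Lx³/12-w₀L²x²/6-w₀x⁵/(120L))/EI = (2·4·(16/5)³/12-2·4²·(16/5)²/6-2·(16/5)⁵/(120·4))/50000 = -100096/146484375 m
Superposition: y = Σ y_i = -3585143/1171875000 m ≈ -0.003059 m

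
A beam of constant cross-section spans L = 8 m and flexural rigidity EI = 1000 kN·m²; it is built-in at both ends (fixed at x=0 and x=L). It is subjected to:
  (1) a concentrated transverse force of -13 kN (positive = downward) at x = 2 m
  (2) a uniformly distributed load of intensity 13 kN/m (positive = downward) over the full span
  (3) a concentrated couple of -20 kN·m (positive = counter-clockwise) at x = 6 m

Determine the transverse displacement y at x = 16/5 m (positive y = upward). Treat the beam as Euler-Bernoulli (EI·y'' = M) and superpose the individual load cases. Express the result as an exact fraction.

Load 1 — point force P=-13 kN at a=2 m (b=L-a=6):
  y_1 = -Pa²(L-x)²(3bL-(3b+a)(L-x))/(6L³EI)  [x>a] = -(-13)·2²·(8-(16/5))²·(3·6·8-(3·6+2)·(8-(16/5)))/(6·8³·1000) = 117/6250 m
Load 2 — uniform load w=13 kN/m over full span:
  y_2 = -wx²(L-x)²/(24EI) = -13·(16/5)²·(8-(16/5))²/(24·1000) = -9984/78125 m
Load 3 — applied couple M₀=-20 kN·m at a=6 m (b=L-a=2):
  y_3 = (R_Ax³/6 - M_Ax²/2)/EI  [x≤a] with R_A=-45/16, M_A=-25/4 = ((-45/16)·(16/5)³/6 - (-25/4)·(16/5)²/2)/1000 = 52/3125 m
Superposition: y = Σ y_i = -14443/156250 m ≈ -0.092435 m

y(16/5) = -14443/156250 m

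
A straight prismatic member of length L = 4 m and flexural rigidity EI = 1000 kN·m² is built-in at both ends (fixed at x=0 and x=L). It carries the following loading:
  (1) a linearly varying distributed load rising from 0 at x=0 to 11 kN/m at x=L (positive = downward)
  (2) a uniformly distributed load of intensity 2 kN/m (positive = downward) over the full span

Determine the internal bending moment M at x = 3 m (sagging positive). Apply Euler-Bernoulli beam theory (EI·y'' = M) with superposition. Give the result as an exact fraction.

M(3) = 227/120 kN·m

Load 1 — triangular load w₀=11 kN/m (0→w₀ over full span):
  M_1 = 3w₀Lx/20 - w₀L²/30 - w₀x³/(6L) = 3·11·4·3/20 - 11·4²/30 - 11·3³/(6·4) = 187/120 kN·m
Load 2 — uniform load w=2 kN/m over full span:
  M_2 = wLx/2 - wL²/12 - wx²/2 = 2·4·3/2 - 2·4²/12 - 2·3²/2 = 1/3 kN·m
Superposition: M = Σ M_i = 227/120 kN·m ≈ 1.891667 kN·m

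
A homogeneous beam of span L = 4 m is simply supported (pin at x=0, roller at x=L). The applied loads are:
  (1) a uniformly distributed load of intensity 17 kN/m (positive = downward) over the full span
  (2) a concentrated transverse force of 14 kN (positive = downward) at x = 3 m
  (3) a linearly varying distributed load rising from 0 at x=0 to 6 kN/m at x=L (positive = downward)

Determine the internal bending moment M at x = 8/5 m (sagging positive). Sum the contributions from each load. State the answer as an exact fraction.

M(8/5) = 5452/125 kN·m

Load 1 — uniform load w=17 kN/m over full span:
  M_1 = wx(L-x)/2 = 17·(8/5)·(4-(8/5))/2 = 816/25 kN·m
Load 2 — point force P=14 kN at a=3 m (b=L-a=1):
  M_2 = Pbx/L  [x≤a] = 14·1·(8/5)/4 = 28/5 kN·m
Load 3 — triangular load w₀=6 kN/m (0→w₀ over full span):
  M_3 = w₀Lx/6 - w₀x³/(6L) = 6·4·(8/5)/6 - 6·(8/5)³/(6·4) = 672/125 kN·m
Superposition: M = Σ M_i = 5452/125 kN·m ≈ 43.616000 kN·m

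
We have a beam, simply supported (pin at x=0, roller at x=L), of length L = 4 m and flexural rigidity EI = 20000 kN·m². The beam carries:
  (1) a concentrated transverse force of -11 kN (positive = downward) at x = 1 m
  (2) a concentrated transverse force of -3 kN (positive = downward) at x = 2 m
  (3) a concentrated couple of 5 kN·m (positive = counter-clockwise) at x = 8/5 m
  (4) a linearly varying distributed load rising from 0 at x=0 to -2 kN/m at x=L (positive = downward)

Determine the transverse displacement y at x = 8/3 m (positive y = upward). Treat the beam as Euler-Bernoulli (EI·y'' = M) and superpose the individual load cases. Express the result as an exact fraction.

y(8/3) = 118753/145800000 m

Load 1 — point force P=-11 kN at a=1 m (b=L-a=3):
  y_1 = -Pa(L-x)(2Lx-a²-x²)/(6LEI)  [x>a] = -(-11)·1·(4-(8/3))·(2·4·(8/3)-1²-(8/3)²)/(6·4·20000) = 1309/3240000 m
Load 2 — point force P=-3 kN at a=2 m (b=L-a=2):
  y_2 = -Pa(L-x)(2Lx-a²-x²)/(6LEI)  [x>a] = -(-3)·2·(4-(8/3))·(2·4·(8/3)-2²-(8/3)²)/(6·4·20000) = 23/135000 m
Load 3 — applied couple M₀=5 kN·m at a=8/5 m (b=L-a=12/5):
  y_3 = (M₀x³/(6L)-M₀(x-a)²/2+C₁x)/EI  [x>a] with C₁=M₀(3b²-L²)/(6L)=4/15 = (5·(8/3)³/(6·4)-5·((8/3)-(8/5))²/2+(4/15)·(8/3))/20000 = 23/253125 m
Load 4 — triangular load w₀=-2 kN/m (0→w₀ over full span):
  y_4 = -w₀x(7L⁴-10L²x²+3x⁴)/(360LEI) = -(-2)·(8/3)·(7·4⁴-10·4²·(8/3)²+3·(8/3)⁴)/(360·4·20000) = 68/455625 m
Superposition: y = Σ y_i = 118753/145800000 m ≈ 0.000814 m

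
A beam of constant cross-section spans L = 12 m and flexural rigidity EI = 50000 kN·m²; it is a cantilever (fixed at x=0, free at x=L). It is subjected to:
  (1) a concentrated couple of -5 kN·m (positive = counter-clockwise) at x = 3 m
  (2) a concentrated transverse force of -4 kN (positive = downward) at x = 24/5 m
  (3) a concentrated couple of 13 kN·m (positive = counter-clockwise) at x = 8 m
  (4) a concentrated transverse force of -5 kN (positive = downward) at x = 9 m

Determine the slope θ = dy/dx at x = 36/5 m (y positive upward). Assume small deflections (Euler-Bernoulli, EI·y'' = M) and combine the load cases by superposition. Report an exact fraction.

Load 1 — applied couple M₀=-5 kN·m at a=3 m (b=L-a=9):
  θ_1 = M₀a/EI  [x>a] = (-5)·3/50000 = -3/10000 rad
Load 2 — point force P=-4 kN at a=24/5 m (b=L-a=36/5):
  θ_2 = -Pa²/(2EI)  [x>a] = -(-4)·(24/5)²/(2·50000) = 72/78125 rad
Load 3 — applied couple M₀=13 kN·m at a=8 m (b=L-a=4):
  θ_3 = M₀x/EI  [x≤a] = 13·(36/5)/50000 = 117/62500 rad
Load 4 — point force P=-5 kN at a=9 m (b=L-a=3):
  θ_4 = -Px(2a-x)/(2EI)  [x≤a] = -(-5)·(36/5)·(2·9-(36/5))/(2·50000) = 243/62500 rad
Superposition: θ = Σ θ_i = 7977/1250000 rad ≈ 0.006382 rad

θ(36/5) = 7977/1250000 rad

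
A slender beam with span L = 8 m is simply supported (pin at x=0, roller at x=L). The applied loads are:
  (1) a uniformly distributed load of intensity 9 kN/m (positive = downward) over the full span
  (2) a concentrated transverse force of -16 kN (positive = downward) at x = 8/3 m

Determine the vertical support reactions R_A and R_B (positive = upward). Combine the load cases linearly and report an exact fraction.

R_A = 76/3 kN, R_B = 92/3 kN

Load 1 — uniform load w=9 kN/m over full span:
  R_A = wL/2 = 9·8/2 = 36 kN
  R_B = wL/2 = 9·8/2 = 36 kN
Load 2 — point force P=-16 kN at a=8/3 m (b=L-a=16/3):
  R_A = Pb/L = (-16)·(16/3)/8 = -32/3 kN
  R_B = Pa/L = (-16)·(8/3)/8 = -16/3 kN
Superposition: R_A = 76/3 kN, R_B = 92/3 kN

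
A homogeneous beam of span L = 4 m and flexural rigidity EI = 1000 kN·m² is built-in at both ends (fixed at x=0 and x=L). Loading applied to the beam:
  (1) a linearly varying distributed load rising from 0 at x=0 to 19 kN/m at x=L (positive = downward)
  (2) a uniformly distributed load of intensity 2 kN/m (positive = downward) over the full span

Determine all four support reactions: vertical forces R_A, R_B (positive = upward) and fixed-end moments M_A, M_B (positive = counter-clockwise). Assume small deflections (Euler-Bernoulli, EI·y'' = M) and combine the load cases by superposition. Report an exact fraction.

Load 1 — triangular load w₀=19 kN/m (0→w₀ over full span):
  R_A = 3w₀L/20 = 3·19·4/20 = 57/5 kN
  M_A = w₀L²/30 = 19·4²/30 = 152/15 kN·m
  R_B = 7w₀L/20 = 7·19·4/20 = 133/5 kN
  M_B = -w₀L²/20 = -19·4²/20 = -76/5 kN·m
Load 2 — uniform load w=2 kN/m over full span:
  R_A = wL/2 = 2·4/2 = 4 kN
  M_A = wL²/12 = 2·4²/12 = 8/3 kN·m
  R_B = wL/2 = 2·4/2 = 4 kN
  M_B = -wL²/12 = -2·4²/12 = -8/3 kN·m
Superposition: R_A = 77/5 kN, M_A = 64/5 kN·m, R_B = 153/5 kN, M_B = -268/15 kN·m

R_A = 77/5 kN, M_A = 64/5 kN·m, R_B = 153/5 kN, M_B = -268/15 kN·m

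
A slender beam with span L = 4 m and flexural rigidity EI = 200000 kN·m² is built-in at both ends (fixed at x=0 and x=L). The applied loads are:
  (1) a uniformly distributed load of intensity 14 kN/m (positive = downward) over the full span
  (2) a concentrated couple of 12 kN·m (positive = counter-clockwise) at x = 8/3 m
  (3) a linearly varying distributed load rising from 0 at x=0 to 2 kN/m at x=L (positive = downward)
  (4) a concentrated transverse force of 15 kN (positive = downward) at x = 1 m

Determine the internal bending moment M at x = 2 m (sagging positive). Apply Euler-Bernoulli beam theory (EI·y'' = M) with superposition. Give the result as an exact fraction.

Load 1 — uniform load w=14 kN/m over full span:
  M_1 = wLx/2 - wL²/12 - wx²/2 = 14·4·2/2 - 14·4²/12 - 14·2²/2 = 28/3 kN·m
Load 2 — applied couple M₀=12 kN·m at a=8/3 m (b=L-a=4/3):
  M_2 = R_Ax - M_A  [x≤a] with R_A=4, M_A=4 = 4·2 - 4 = 4 kN·m
Load 3 — triangular load w₀=2 kN/m (0→w₀ over full span):
  M_3 = 3w₀Lx/20 - w₀L²/30 - w₀x³/(6L) = 3·2·4·2/20 - 2·4²/30 - 2·2³/(6·4) = 2/3 kN·m
Load 4 — point force P=15 kN at a=1 m (b=L-a=3):
  M_4 = Pa²(a+3b)(L-x)/L³ - Pa²b/L²  [x>a] = 15·1²·(1+3·3)·(4-2)/4³ - 15·1²·3/4² = 15/8 kN·m
Superposition: M = Σ M_i = 127/8 kN·m ≈ 15.875000 kN·m

M(2) = 127/8 kN·m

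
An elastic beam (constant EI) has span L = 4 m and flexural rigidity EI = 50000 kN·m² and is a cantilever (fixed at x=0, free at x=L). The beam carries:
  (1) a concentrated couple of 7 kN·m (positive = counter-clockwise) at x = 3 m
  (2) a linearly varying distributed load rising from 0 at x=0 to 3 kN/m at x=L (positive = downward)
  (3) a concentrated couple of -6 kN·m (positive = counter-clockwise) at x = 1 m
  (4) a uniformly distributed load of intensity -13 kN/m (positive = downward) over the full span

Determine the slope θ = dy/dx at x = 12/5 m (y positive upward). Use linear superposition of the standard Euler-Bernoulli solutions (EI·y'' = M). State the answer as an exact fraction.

θ(12/5) = 37011/15625000 rad

Load 1 — applied couple M₀=7 kN·m at a=3 m (b=L-a=1):
  θ_1 = M₀x/EI  [x≤a] = 7·(12/5)/50000 = 21/62500 rad
Load 2 — triangular load w₀=3 kN/m (0→w₀ over full span):
  θ_2 = (w₀Lx²/4-w₀L²x/3-w₀x⁴/(24L))/EI = (3·4·(12/5)²/4-3·4²·(12/5)/3-3·(12/5)⁴/(24·4))/50000 = -1731/3906250 rad
Load 3 — applied couple M₀=-6 kN·m at a=1 m (b=L-a=3):
  θ_3 = M₀a/EI  [x>a] = (-6)·1/50000 = -3/25000 rad
Load 4 — uniform load w=-13 kN/m over full span:
  θ_4 = -wx(x²-3Lx+3L²)/(6EI) = -(-13)·(12/5)·((12/5)²-3·4·(12/5)+3·4²)/(6·50000) = 1014/390625 rad
Superposition: θ = Σ θ_i = 37011/15625000 rad ≈ 0.002369 rad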